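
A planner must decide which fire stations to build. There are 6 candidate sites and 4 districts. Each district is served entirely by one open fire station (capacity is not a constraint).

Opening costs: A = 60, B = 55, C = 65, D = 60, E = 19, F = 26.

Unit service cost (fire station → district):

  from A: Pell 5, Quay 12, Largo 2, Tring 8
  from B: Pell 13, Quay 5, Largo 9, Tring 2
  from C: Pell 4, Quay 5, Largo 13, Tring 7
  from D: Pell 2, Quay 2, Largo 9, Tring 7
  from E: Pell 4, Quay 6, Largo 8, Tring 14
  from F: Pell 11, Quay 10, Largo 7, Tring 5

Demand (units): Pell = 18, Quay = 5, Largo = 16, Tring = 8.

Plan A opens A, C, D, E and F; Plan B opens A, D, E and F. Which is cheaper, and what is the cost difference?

Plan A: {A, C, D, E, F}: Pell→D 2·18=36, Quay→D 2·5=10, Largo→A 2·16=32, Tring→F 5·8=40. Service 118; fixed 230; total 348.
Plan B: {A, D, E, F}: Pell→D 2·18=36, Quay→D 2·5=10, Largo→A 2·16=32, Tring→F 5·8=40. Service 118; fixed 165; total 283.
Difference: |348 − 283| = 65.

Plan B is cheaper by 65.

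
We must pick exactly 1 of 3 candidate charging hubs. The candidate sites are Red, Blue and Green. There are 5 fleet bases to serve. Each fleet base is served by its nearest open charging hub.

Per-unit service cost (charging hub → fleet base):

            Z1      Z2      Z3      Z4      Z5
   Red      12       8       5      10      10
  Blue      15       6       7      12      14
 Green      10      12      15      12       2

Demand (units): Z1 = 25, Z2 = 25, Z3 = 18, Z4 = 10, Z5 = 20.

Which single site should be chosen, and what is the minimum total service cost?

With exactly 1 open, each fleet base uses its cheapest among the chosen.
{Red}: Z1→Red 12·25=300, Z2→Red 8·25=200, Z3→Red 5·18=90, Z4→Red 10·10=100, Z5→Red 10·20=200. Service cost 890.
{Green}: service cost 980
{Blue}: service cost 1051
Among all 3 size-1 choices, {Red} is lowest.

Choose Red only; total service cost 890.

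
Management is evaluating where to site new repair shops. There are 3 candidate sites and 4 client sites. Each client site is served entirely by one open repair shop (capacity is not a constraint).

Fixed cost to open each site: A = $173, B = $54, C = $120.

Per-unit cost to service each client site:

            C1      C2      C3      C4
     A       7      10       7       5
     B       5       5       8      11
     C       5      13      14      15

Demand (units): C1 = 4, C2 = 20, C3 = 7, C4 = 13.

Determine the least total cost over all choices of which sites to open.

Minimum total cost: 373

For any fixed open set, each client site goes to its cheapest open site; total = fixed + service.
{B}: C1→B 5·4=20, C2→B 5·20=100, C3→B 8·7=56, C4→B 11·13=143. Service 319; fixed 54; total 373.
{A, B}: service 234 + fixed 227 = 461
{B, C}: service 319 + fixed 174 = 493
{A, B, C}: service 234 + fixed 347 = 581
No other subset beats 373.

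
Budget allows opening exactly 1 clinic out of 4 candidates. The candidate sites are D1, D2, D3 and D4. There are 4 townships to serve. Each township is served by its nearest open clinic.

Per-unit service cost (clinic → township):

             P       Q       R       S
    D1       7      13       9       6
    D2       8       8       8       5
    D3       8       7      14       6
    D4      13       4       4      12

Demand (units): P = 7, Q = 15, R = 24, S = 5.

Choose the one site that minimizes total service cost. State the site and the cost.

Choose D4 only; total service cost 307.

With exactly 1 open, each township uses its cheapest among the chosen.
{D4}: P→D4 13·7=91, Q→D4 4·15=60, R→D4 4·24=96, S→D4 12·5=60. Service cost 307.
{D2}: service cost 393
{D1}: service cost 490
Among all 4 size-1 choices, {D4} is lowest.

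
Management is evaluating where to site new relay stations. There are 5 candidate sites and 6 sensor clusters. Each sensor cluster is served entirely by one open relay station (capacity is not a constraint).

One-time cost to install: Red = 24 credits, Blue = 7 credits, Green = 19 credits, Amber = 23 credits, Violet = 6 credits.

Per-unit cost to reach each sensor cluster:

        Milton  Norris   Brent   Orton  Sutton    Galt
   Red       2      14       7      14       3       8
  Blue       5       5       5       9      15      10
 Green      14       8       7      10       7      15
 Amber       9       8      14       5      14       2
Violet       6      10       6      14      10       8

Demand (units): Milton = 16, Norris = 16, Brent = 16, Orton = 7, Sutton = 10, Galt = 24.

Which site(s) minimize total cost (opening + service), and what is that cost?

Open Red, Blue and Amber; minimum total cost 359.

For any fixed open set, each sensor cluster goes to its cheapest open site; total = fixed + service.
{Red, Blue, Amber}: Milton→Red 2·16=32, Norris→Blue 5·16=80, Brent→Blue 5·16=80, Orton→Amber 5·7=35, Sutton→Red 3·10=30, Galt→Amber 2·24=48. Service 305; fixed 54; total 359.
{Red, Blue, Amber, Violet}: service 305 + fixed 60 = 365
{Red, Blue, Green, Amber}: Milton→Red 2·16=32, Norris→Blue 5·16=80, Brent→Blue 5·16=80, Orton→Amber 5·7=35, Sutton→Red 3·10=30, Galt→Amber 2·24=48. Service 305; fixed 73; total 378.
{Red, Blue, Green, Amber, Violet}: service 305 + fixed 79 = 384
No other subset beats 359.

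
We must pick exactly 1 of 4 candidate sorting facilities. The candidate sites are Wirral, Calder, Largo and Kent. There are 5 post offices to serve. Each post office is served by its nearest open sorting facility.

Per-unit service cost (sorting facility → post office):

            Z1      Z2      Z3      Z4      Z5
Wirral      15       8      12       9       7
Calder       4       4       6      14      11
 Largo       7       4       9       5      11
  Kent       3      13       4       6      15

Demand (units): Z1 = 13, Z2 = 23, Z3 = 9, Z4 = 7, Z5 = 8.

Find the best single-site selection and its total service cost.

With exactly 1 open, each post office uses its cheapest among the chosen.
{Calder}: Z1→Calder 4·13=52, Z2→Calder 4·23=92, Z3→Calder 6·9=54, Z4→Calder 14·7=98, Z5→Calder 11·8=88. Service cost 384.
{Largo}: service cost 387
{Kent}: service cost 536
Among all 4 size-1 choices, {Calder} is lowest.

Choose Calder only; total service cost 384.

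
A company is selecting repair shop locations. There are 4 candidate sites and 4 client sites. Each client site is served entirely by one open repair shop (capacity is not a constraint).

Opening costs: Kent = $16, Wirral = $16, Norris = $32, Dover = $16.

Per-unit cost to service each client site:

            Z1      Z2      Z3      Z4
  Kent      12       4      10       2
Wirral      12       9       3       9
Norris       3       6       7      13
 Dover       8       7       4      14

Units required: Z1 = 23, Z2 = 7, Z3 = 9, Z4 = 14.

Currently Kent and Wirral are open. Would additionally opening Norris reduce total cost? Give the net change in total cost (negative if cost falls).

Yes — net change −175 (cost falls by 175).

Current service cost with {Kent, Wirral}: 359.
Adding Norris: each client site re-picks its cheapest; new service cost 152, saving 207.
Extra fixed cost: 32. Net change = 32 − 207 = -175.
(Totals: 391 → 216.)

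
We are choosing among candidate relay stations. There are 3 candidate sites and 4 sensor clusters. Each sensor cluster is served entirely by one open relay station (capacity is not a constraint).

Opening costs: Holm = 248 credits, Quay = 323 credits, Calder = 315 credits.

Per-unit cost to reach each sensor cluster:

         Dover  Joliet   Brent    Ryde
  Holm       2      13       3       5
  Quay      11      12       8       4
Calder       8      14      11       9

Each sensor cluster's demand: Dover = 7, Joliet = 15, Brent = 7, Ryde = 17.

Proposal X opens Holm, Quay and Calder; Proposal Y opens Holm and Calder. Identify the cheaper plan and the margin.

Proposal Y is cheaper by 291.

Proposal X: {Holm, Quay, Calder}: Dover→Holm 2·7=14, Joliet→Quay 12·15=180, Brent→Holm 3·7=21, Ryde→Quay 4·17=68. Service 283; fixed 886; total 1169.
Proposal Y: {Holm, Calder}: Dover→Holm 2·7=14, Joliet→Holm 13·15=195, Brent→Holm 3·7=21, Ryde→Holm 5·17=85. Service 315; fixed 563; total 878.
Difference: |1169 − 878| = 291.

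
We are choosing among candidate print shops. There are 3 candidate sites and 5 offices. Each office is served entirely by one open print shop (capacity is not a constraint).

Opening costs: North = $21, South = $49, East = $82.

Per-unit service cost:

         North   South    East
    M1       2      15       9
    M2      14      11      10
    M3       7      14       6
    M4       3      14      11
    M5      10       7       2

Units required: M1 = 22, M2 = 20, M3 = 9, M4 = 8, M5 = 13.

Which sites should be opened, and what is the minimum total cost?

Open North and East; minimum total cost 451.

For any fixed open set, each office goes to its cheapest open site; total = fixed + service.
{North, East}: M1→North 2·22=44, M2→East 10·20=200, M3→East 6·9=54, M4→North 3·8=24, M5→East 2·13=26. Service 348; fixed 103; total 451.
{North, South, East}: service 348 + fixed 152 = 500
{North, South}: M1→North 2·22=44, M2→South 11·20=220, M3→North 7·9=63, M4→North 3·8=24, M5→South 7·13=91. Service 442; fixed 70; total 512.
{North}: service 541 + fixed 21 = 562
(All 7 nonempty subsets were checked; North and East is lowest.)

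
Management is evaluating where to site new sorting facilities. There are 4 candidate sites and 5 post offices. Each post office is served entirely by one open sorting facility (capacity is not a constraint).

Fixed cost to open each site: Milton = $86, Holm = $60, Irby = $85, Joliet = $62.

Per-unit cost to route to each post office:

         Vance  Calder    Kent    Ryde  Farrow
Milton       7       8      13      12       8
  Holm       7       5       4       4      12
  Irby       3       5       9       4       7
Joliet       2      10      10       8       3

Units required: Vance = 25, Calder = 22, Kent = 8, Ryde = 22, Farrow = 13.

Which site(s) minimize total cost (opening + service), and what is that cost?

Open Holm and Joliet; minimum total cost 441.

For any fixed open set, each post office goes to its cheapest open site; total = fixed + service.
{Holm, Joliet}: Vance→Joliet 2·25=50, Calder→Holm 5·22=110, Kent→Holm 4·8=32, Ryde→Holm 4·22=88, Farrow→Joliet 3·13=39. Service 319; fixed 122; total 441.
{Irby, Joliet}: service 359 + fixed 147 = 506
{Irby}: Vance→Irby 3·25=75, Calder→Irby 5·22=110, Kent→Irby 9·8=72, Ryde→Irby 4·22=88, Farrow→Irby 7·13=91. Service 436; fixed 85; total 521.
{Milton, Holm, Irby, Joliet}: Vance→Joliet 2·25=50, Calder→Holm 5·22=110, Kent→Holm 4·8=32, Ryde→Holm 4·22=88, Farrow→Joliet 3·13=39. Service 319; fixed 293; total 612.
No other subset beats 441.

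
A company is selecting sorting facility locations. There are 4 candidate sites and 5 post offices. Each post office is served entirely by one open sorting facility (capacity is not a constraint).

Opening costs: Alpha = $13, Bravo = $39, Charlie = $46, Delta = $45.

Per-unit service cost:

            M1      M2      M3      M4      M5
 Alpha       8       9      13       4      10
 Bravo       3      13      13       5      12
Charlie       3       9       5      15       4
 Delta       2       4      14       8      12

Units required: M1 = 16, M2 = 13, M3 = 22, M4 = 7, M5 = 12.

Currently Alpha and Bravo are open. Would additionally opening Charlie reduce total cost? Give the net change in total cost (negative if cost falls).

Yes — net change −202 (cost falls by 202).

Current service cost with {Alpha, Bravo}: 599.
Adding Charlie: each post office re-picks its cheapest; new service cost 351, saving 248.
Extra fixed cost: 46. Net change = 46 − 248 = -202.
(Totals: 651 → 449.)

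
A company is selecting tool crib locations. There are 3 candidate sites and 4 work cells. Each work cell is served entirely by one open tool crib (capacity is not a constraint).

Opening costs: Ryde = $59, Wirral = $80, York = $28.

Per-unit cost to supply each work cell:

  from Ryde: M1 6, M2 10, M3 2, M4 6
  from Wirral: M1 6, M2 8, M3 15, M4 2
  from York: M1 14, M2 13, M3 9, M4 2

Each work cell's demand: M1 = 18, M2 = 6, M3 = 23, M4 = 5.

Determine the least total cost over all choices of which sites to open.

Minimum total cost: 303

For any fixed open set, each work cell goes to its cheapest open site; total = fixed + service.
{Ryde}: M1→Ryde 6·18=108, M2→Ryde 10·6=60, M3→Ryde 2·23=46, M4→Ryde 6·5=30. Service 244; fixed 59; total 303.
{Ryde, York}: service 224 + fixed 87 = 311
{Ryde, Wirral}: service 212 + fixed 139 = 351
{Ryde, Wirral, York}: service 212 + fixed 167 = 379
No other subset beats 303.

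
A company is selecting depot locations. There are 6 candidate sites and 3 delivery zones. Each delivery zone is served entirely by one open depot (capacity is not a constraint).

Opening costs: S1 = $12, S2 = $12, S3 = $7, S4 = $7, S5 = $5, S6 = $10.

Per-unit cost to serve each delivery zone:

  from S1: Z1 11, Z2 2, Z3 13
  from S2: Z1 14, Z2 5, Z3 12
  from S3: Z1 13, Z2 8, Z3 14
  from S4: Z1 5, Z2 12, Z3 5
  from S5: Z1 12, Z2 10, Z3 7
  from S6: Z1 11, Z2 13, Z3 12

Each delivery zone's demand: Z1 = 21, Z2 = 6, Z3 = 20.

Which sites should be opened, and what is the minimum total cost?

Open S1 and S4; minimum total cost 236.

For any fixed open set, each delivery zone goes to its cheapest open site; total = fixed + service.
{S1, S4}: Z1→S4 5·21=105, Z2→S1 2·6=12, Z3→S4 5·20=100. Service 217; fixed 19; total 236.
{S1, S4, S5}: service 217 + fixed 24 = 241
{S1, S3, S4}: Z1→S4 5·21=105, Z2→S1 2·6=12, Z3→S4 5·20=100. Service 217; fixed 26; total 243.
{S1, S2, S3, S4, S5, S6}: service 217 + fixed 53 = 270
No other subset beats 236.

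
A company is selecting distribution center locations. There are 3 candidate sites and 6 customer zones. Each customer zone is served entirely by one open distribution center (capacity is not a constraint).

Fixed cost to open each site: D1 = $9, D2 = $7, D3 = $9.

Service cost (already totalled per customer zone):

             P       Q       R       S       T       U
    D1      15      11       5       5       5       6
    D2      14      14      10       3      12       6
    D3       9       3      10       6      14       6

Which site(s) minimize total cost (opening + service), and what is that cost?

For any fixed open set, each customer zone goes to its cheapest open site; total = fixed + service.
{D1, D3}: P→D3 9, Q→D3 3, R→D1 5, S→D1 5, T→D1 5, U→D1 6. Service 33; fixed 18; total 51.
{D1}: service 47 + fixed 9 = 56
{D1, D2, D3}: P→D3 9, Q→D3 3, R→D1 5, S→D2 3, T→D1 5, U→D1 6. Service 31; fixed 25; total 56.
{D2}: service 59 + fixed 7 = 66
No other subset beats 51.

Open D1 and D3; minimum total cost 51.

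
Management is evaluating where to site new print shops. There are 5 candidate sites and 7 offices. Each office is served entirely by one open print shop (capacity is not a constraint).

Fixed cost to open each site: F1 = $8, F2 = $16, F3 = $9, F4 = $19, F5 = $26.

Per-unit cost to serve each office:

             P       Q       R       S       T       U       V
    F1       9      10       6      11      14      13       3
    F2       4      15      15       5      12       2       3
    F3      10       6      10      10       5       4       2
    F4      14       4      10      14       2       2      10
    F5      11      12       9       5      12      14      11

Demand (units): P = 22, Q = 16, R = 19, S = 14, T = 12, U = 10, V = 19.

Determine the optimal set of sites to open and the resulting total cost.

Open F1, F2, F3 and F4; minimum total cost 470.

For any fixed open set, each office goes to its cheapest open site; total = fixed + service.
{F1, F2, F3, F4}: P→F2 4·22=88, Q→F4 4·16=64, R→F1 6·19=114, S→F2 5·14=70, T→F4 2·12=24, U→F2 2·10=20, V→F3 2·19=38. Service 418; fixed 52; total 470.
{F1, F2, F4}: service 437 + fixed 43 = 480
{F1, F2, F3, F4, F5}: service 418 + fixed 78 = 496
{F1}: P→F1 9·22=198, Q→F1 10·16=160, R→F1 6·19=114, S→F1 11·14=154, T→F1 14·12=168, U→F1 13·10=130, V→F1 3·19=57. Service 981; fixed 8; total 989.
No other subset beats 470.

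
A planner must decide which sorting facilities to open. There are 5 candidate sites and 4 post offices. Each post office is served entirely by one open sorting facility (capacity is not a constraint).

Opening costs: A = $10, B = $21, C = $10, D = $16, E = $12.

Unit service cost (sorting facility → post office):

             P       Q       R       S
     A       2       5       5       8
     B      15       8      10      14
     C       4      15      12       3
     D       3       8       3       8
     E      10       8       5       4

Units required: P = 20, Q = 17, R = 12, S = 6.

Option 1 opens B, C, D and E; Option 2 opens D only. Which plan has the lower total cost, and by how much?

Option 1: {B, C, D, E}: P→D 3·20=60, Q→B 8·17=136, R→D 3·12=36, S→C 3·6=18. Service 250; fixed 59; total 309.
Option 2: {D}: P→D 3·20=60, Q→D 8·17=136, R→D 3·12=36, S→D 8·6=48. Service 280; fixed 16; total 296.
Difference: |309 − 296| = 13.

Option 2 is cheaper by 13.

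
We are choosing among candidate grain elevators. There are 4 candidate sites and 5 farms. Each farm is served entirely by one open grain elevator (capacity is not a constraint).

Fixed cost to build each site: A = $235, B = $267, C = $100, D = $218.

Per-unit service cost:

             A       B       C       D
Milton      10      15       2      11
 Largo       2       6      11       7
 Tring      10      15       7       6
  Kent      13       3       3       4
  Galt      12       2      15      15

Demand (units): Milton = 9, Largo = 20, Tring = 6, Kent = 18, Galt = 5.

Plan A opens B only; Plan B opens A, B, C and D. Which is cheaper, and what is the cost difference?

Plan A: {B}: Milton→B 15·9=135, Largo→B 6·20=120, Tring→B 15·6=90, Kent→B 3·18=54, Galt→B 2·5=10. Service 409; fixed 267; total 676.
Plan B: {A, B, C, D}: Milton→C 2·9=18, Largo→A 2·20=40, Tring→D 6·6=36, Kent→B 3·18=54, Galt→B 2·5=10. Service 158; fixed 820; total 978.
Difference: |676 − 978| = 302.

Plan A is cheaper by 302.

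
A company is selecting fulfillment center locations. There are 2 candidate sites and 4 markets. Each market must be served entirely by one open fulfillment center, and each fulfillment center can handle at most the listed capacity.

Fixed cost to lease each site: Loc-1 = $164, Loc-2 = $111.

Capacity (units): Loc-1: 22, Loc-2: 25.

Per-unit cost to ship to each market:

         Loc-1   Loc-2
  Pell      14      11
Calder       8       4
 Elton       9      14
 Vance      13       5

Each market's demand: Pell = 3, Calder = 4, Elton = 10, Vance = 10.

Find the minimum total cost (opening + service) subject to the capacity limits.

Minimum total cost: 464

Open {Loc-1, Loc-2}: Pell→Loc-2 11·3=33, Calder→Loc-2 4·4=16, Elton→Loc-1 9·10=90, Vance→Loc-2 5·10=50.
Loads: Loc-1 carries 10/22, Loc-2 carries 17/25. Service 189; fixed 275; total 464.
Next best feasible plan costs 473.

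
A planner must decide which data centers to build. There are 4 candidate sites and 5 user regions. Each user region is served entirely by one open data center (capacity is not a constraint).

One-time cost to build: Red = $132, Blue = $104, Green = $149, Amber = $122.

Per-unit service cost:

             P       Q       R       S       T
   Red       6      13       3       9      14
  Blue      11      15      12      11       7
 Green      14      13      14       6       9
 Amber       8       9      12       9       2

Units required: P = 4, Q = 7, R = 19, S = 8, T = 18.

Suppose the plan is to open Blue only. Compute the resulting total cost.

Each user region is assigned to its cheapest site among the open ones.
{Blue}: P→Blue 11·4=44, Q→Blue 15·7=105, R→Blue 12·19=228, S→Blue 11·8=88, T→Blue 7·18=126. Service 591; fixed 104; total 695.

Total cost: 695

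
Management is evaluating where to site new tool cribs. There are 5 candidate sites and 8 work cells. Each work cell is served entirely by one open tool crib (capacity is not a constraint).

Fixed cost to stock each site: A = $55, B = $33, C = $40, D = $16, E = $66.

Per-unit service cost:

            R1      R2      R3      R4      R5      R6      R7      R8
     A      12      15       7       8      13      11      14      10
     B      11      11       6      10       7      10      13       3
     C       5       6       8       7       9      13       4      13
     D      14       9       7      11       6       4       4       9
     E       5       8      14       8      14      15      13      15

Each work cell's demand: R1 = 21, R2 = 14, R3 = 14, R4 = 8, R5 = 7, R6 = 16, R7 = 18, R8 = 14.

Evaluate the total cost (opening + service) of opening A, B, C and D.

Total cost: 693

Each work cell is assigned to its cheapest site among the open ones.
{A, B, C, D}: R1→C 5·21=105, R2→C 6·14=84, R3→B 6·14=84, R4→C 7·8=56, R5→D 6·7=42, R6→D 4·16=64, R7→C 4·18=72, R8→B 3·14=42. Service 549; fixed 144; total 693.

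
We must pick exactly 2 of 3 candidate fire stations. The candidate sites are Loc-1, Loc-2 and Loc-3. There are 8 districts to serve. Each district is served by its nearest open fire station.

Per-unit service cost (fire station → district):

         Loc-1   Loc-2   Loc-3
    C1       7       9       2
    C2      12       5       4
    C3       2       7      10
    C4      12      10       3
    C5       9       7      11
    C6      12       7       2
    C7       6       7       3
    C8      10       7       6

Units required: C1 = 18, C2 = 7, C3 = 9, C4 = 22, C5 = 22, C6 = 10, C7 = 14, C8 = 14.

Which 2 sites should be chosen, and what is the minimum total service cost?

With exactly 2 open, each district uses its cheapest among the chosen.
{Loc-1, Loc-3}: C1→Loc-3 2·18=36, C2→Loc-3 4·7=28, C3→Loc-1 2·9=18, C4→Loc-3 3·22=66, C5→Loc-1 9·22=198, C6→Loc-3 2·10=20, C7→Loc-3 3·14=42, C8→Loc-3 6·14=84. Service cost 492.
{Loc-2, Loc-3}: service cost 493
{Loc-1, Loc-2}: service cost 805
Among all 3 size-2 choices, {Loc-1, Loc-3} is lowest.

Choose Loc-1 and Loc-3; total service cost 492.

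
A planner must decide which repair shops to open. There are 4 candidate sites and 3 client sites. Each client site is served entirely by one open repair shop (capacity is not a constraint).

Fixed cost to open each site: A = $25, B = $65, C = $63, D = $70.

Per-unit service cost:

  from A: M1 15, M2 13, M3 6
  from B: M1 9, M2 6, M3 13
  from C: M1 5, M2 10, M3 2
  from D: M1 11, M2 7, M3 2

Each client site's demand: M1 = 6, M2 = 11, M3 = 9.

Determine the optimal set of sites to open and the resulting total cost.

Open C only; minimum total cost 221.

For any fixed open set, each client site goes to its cheapest open site; total = fixed + service.
{C}: M1→C 5·6=30, M2→C 10·11=110, M3→C 2·9=18. Service 158; fixed 63; total 221.
{D}: service 161 + fixed 70 = 231
{B, C}: M1→C 5·6=30, M2→B 6·11=66, M3→C 2·9=18. Service 114; fixed 128; total 242.
{A, B, C, D}: service 114 + fixed 223 = 337
No other subset beats 221.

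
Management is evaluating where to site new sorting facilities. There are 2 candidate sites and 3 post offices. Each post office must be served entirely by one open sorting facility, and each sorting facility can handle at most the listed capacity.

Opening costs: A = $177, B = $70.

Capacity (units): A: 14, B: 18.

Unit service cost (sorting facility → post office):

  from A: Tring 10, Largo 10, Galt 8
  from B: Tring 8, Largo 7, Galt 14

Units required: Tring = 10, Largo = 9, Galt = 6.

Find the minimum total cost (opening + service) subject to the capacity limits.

Open {A, B}: Tring→A 10·10=100, Largo→B 7·9=63, Galt→B 14·6=84.
Loads: A carries 10/14, B carries 15/18. Service 247; fixed 247; total 494.
Next best feasible plan costs 501.

Minimum total cost: 494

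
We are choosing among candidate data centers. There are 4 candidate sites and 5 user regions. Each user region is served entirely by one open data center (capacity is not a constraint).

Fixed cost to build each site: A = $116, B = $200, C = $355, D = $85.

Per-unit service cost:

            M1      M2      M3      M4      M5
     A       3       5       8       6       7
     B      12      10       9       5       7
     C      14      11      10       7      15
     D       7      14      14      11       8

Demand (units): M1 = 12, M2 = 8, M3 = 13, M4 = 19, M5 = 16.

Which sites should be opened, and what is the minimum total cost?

For any fixed open set, each user region goes to its cheapest open site; total = fixed + service.
{A}: M1→A 3·12=36, M2→A 5·8=40, M3→A 8·13=104, M4→A 6·19=114, M5→A 7·16=112. Service 406; fixed 116; total 522.
{A, D}: service 406 + fixed 201 = 607
{A, B}: service 387 + fixed 316 = 703
{A, B, C, D}: service 387 + fixed 756 = 1143
No other subset beats 522.

Open A only; minimum total cost 522.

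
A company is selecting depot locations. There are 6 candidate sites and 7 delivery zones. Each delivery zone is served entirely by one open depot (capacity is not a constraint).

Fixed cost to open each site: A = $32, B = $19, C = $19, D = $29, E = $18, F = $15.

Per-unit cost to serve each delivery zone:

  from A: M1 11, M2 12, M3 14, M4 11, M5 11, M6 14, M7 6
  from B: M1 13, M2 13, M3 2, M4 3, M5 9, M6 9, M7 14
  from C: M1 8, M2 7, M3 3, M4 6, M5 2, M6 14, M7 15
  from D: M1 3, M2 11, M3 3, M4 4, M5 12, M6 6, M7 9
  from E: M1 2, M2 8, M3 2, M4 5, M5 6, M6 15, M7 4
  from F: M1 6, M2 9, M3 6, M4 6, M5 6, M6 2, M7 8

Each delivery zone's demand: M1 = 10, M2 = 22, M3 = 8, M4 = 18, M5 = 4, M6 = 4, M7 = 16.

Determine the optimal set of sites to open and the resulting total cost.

For any fixed open set, each delivery zone goes to its cheapest open site; total = fixed + service.
{B, C, E, F}: M1→E 2·10=20, M2→C 7·22=154, M3→B 2·8=16, M4→B 3·18=54, M5→C 2·4=8, M6→F 2·4=8, M7→E 4·16=64. Service 324; fixed 71; total 395.
{B, C, E}: service 352 + fixed 56 = 408
{C, E, F}: M1→E 2·10=20, M2→C 7·22=154, M3→E 2·8=16, M4→E 5·18=90, M5→C 2·4=8, M6→F 2·4=8, M7→E 4·16=64. Service 360; fixed 52; total 412.
{A, B, C, D, E, F}: service 324 + fixed 132 = 456
No other subset beats 395.

Open B, C, E and F; minimum total cost 395.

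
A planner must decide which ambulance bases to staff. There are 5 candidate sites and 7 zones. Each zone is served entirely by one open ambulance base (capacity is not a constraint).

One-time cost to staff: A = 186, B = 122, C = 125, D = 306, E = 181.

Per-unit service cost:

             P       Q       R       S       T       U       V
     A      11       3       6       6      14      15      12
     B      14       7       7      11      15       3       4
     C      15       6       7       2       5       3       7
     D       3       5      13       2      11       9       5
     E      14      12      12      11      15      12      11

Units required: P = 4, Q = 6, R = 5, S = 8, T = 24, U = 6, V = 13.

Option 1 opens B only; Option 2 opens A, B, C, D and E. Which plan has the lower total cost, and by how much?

Option 1 is cheaper by 413.

Option 1: {B}: P→B 14·4=56, Q→B 7·6=42, R→B 7·5=35, S→B 11·8=88, T→B 15·24=360, U→B 3·6=18, V→B 4·13=52. Service 651; fixed 122; total 773.
Option 2: {A, B, C, D, E}: P→D 3·4=12, Q→A 3·6=18, R→A 6·5=30, S→C 2·8=16, T→C 5·24=120, U→B 3·6=18, V→B 4·13=52. Service 266; fixed 920; total 1186.
Difference: |773 − 1186| = 413.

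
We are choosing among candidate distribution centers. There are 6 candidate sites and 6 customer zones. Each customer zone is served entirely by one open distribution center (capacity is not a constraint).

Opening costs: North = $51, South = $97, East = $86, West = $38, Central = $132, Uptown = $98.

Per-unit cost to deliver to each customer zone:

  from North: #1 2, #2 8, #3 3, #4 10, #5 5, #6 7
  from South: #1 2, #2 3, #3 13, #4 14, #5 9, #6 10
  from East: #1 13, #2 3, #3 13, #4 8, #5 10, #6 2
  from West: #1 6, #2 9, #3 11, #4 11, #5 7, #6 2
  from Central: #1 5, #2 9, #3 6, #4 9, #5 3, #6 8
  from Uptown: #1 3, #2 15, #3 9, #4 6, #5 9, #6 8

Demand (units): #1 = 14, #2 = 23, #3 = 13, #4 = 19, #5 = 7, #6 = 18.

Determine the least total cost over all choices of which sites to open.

For any fixed open set, each customer zone goes to its cheapest open site; total = fixed + service.
{North, East}: #1→North 2·14=28, #2→East 3·23=69, #3→North 3·13=39, #4→East 8·19=152, #5→North 5·7=35, #6→East 2·18=36. Service 359; fixed 137; total 496.
{North, East, West}: service 359 + fixed 175 = 534
{North, East, Uptown}: service 321 + fixed 235 = 556
{North, South, East, West, Central, Uptown}: #1→North 2·14=28, #2→South 3·23=69, #3→North 3·13=39, #4→Uptown 6·19=114, #5→Central 3·7=21, #6→East 2·18=36. Service 307; fixed 502; total 809.
No other subset beats 496.

Minimum total cost: 496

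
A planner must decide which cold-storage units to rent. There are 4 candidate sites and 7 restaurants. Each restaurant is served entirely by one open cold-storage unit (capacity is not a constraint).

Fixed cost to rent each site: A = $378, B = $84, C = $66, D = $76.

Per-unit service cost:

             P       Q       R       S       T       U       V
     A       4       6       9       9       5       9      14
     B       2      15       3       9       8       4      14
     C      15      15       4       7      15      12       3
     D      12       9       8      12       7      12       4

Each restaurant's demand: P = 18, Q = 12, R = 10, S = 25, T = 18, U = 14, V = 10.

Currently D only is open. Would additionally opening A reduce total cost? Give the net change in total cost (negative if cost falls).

No — net change +45 (cost rises by 45).

Current service cost with {D}: 1038.
Adding A: each restaurant re-picks its cheapest; new service cost 705, saving 333.
Extra fixed cost: 378. Net change = 378 − 333 = 45.
(Totals: 1114 → 1159.)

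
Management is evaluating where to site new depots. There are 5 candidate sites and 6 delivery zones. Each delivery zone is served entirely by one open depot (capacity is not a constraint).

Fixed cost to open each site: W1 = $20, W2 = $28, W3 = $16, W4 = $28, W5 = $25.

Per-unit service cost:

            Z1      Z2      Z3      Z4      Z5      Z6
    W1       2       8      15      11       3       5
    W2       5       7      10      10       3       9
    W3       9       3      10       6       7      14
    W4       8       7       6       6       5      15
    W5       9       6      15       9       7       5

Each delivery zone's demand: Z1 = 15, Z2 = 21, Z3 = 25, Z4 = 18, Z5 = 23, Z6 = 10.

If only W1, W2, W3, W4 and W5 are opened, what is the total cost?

Each delivery zone is assigned to its cheapest site among the open ones.
{W1, W2, W3, W4, W5}: Z1→W1 2·15=30, Z2→W3 3·21=63, Z3→W4 6·25=150, Z4→W3 6·18=108, Z5→W1 3·23=69, Z6→W1 5·10=50. Service 470; fixed 117; total 587.

Total cost: 587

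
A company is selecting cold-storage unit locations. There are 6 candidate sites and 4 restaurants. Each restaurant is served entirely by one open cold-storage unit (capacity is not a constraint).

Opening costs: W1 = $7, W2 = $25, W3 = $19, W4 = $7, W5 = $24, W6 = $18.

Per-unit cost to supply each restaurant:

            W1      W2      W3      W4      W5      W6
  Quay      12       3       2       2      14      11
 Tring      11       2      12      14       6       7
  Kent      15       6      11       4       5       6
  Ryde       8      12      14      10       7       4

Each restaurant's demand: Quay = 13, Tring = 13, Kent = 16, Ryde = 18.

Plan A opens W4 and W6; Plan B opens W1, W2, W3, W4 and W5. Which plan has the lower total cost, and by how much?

Plan A: {W4, W6}: Quay→W4 2·13=26, Tring→W6 7·13=91, Kent→W4 4·16=64, Ryde→W6 4·18=72. Service 253; fixed 25; total 278.
Plan B: {W1, W2, W3, W4, W5}: Quay→W3 2·13=26, Tring→W2 2·13=26, Kent→W4 4·16=64, Ryde→W5 7·18=126. Service 242; fixed 82; total 324.
Difference: |278 − 324| = 46.

Plan A is cheaper by 46.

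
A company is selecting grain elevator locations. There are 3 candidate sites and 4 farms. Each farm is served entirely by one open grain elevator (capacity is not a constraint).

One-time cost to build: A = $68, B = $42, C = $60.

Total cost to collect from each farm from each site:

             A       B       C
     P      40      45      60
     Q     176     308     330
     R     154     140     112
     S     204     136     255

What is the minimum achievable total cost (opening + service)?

Minimum total cost: 602

For any fixed open set, each farm goes to its cheapest open site; total = fixed + service.
{A, B}: P→A 40, Q→A 176, R→B 140, S→B 136. Service 492; fixed 110; total 602.
{A, B, C}: service 464 + fixed 170 = 634
{A}: P→A 40, Q→A 176, R→A 154, S→A 204. Service 574; fixed 68; total 642.
{B}: P→B 45, Q→B 308, R→B 140, S→B 136. Service 629; fixed 42; total 671.
No other subset beats 602.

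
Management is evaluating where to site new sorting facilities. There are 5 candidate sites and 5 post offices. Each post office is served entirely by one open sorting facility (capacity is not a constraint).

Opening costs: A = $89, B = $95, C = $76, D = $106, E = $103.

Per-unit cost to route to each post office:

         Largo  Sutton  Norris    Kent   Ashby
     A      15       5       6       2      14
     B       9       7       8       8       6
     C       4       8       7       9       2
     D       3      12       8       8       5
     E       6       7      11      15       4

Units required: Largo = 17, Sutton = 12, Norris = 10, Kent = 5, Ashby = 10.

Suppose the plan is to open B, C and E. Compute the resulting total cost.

Each post office is assigned to its cheapest site among the open ones.
{B, C, E}: Largo→C 4·17=68, Sutton→B 7·12=84, Norris→C 7·10=70, Kent→B 8·5=40, Ashby→C 2·10=20. Service 282; fixed 274; total 556.

Total cost: 556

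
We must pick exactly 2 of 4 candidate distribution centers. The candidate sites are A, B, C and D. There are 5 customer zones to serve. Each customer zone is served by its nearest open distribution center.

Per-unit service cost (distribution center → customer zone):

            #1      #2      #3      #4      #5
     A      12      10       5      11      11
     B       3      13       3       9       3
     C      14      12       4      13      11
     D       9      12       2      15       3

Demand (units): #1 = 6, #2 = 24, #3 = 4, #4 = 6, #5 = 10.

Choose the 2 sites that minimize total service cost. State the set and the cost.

Choose A and B; total service cost 354.

With exactly 2 open, each customer zone uses its cheapest among the chosen.
{A, B}: #1→B 3·6=18, #2→A 10·24=240, #3→B 3·4=12, #4→B 9·6=54, #5→B 3·10=30. Service cost 354.
{A, D}: service cost 398
{B, D}: service cost 398
Among all 6 size-2 choices, {A, B} is lowest.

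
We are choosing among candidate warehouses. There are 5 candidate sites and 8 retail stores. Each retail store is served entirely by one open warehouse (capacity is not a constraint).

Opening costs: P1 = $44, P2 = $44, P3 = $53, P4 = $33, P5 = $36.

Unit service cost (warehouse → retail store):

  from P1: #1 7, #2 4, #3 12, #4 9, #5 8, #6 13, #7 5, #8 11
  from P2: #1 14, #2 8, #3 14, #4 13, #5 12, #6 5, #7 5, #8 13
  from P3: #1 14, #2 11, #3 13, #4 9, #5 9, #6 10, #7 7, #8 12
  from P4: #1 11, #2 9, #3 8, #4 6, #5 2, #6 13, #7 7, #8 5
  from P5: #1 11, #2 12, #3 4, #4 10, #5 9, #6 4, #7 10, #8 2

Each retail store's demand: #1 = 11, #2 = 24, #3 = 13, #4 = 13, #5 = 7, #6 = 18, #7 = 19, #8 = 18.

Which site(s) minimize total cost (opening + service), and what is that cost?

For any fixed open set, each retail store goes to its cheapest open site; total = fixed + service.
{P1, P4, P5}: #1→P1 7·11=77, #2→P1 4·24=96, #3→P5 4·13=52, #4→P4 6·13=78, #5→P4 2·7=14, #6→P5 4·18=72, #7→P1 5·19=95, #8→P5 2·18=36. Service 520; fixed 113; total 633.
{P1, P2, P4, P5}: #1→P1 7·11=77, #2→P1 4·24=96, #3→P5 4·13=52, #4→P4 6·13=78, #5→P4 2·7=14, #6→P5 4·18=72, #7→P1 5·19=95, #8→P5 2·18=36. Service 520; fixed 157; total 677.
{P1, P5}: #1→P1 7·11=77, #2→P1 4·24=96, #3→P5 4·13=52, #4→P1 9·13=117, #5→P1 8·7=56, #6→P5 4·18=72, #7→P1 5·19=95, #8→P5 2·18=36. Service 601; fixed 80; total 681.
{P1, P2, P3, P4, P5}: #1→P1 7·11=77, #2→P1 4·24=96, #3→P5 4·13=52, #4→P4 6·13=78, #5→P4 2·7=14, #6→P5 4·18=72, #7→P1 5·19=95, #8→P5 2·18=36. Service 520; fixed 210; total 730.
No other subset beats 633.

Open P1, P4 and P5; minimum total cost 633.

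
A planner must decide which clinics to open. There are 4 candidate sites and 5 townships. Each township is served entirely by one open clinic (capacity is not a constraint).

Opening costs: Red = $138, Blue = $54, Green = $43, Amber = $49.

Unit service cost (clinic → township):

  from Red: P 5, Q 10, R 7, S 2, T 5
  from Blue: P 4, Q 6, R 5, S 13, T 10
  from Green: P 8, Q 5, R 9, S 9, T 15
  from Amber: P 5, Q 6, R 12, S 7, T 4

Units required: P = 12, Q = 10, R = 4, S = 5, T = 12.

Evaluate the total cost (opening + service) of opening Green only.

Total cost: 450

Each township is assigned to its cheapest site among the open ones.
{Green}: P→Green 8·12=96, Q→Green 5·10=50, R→Green 9·4=36, S→Green 9·5=45, T→Green 15·12=180. Service 407; fixed 43; total 450.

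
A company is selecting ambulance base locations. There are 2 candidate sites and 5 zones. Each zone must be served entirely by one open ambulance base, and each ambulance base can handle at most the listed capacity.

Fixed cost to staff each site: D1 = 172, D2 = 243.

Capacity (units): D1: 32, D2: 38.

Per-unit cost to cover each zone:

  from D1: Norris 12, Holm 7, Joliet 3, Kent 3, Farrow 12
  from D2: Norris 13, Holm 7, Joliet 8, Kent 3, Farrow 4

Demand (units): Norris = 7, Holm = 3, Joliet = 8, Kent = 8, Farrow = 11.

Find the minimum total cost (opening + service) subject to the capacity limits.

Minimum total cost: 487

Open {D2}: Norris→D2 13·7=91, Holm→D2 7·3=21, Joliet→D2 8·8=64, Kent→D2 3·8=24, Farrow→D2 4·11=44.
Loads: D2 carries 37/38. Service 244; fixed 243; total 487.
Next best feasible plan costs 612.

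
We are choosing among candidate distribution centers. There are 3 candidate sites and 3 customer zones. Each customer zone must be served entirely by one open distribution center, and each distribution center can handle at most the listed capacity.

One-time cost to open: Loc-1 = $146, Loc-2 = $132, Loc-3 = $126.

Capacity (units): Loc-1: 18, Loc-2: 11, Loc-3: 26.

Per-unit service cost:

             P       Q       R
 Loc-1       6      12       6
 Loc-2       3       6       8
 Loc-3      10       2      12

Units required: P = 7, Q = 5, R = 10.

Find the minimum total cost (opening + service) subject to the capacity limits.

Minimum total cost: 326

Open {Loc-3}: P→Loc-3 10·7=70, Q→Loc-3 2·5=10, R→Loc-3 12·10=120.
Loads: Loc-3 carries 22/26. Service 200; fixed 126; total 326.
Next best feasible plan costs 384.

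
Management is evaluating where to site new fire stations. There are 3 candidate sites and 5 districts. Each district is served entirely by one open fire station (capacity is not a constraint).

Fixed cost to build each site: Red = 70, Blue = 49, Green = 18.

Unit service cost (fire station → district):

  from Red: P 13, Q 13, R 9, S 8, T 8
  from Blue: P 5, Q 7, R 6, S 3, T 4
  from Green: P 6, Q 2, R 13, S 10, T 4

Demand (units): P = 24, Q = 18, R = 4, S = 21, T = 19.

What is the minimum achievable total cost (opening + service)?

Minimum total cost: 386

For any fixed open set, each district goes to its cheapest open site; total = fixed + service.
{Blue, Green}: P→Blue 5·24=120, Q→Green 2·18=36, R→Blue 6·4=24, S→Blue 3·21=63, T→Blue 4·19=76. Service 319; fixed 67; total 386.
{Red, Blue, Green}: service 319 + fixed 137 = 456
{Blue}: P→Blue 5·24=120, Q→Blue 7·18=126, R→Blue 6·4=24, S→Blue 3·21=63, T→Blue 4·19=76. Service 409; fixed 49; total 458.
{Green}: P→Green 6·24=144, Q→Green 2·18=36, R→Green 13·4=52, S→Green 10·21=210, T→Green 4·19=76. Service 518; fixed 18; total 536.
No other subset beats 386.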